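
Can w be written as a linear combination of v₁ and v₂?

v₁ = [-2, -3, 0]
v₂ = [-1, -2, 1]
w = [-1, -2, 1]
Yes

Form the augmented matrix and row-reduce:
[v₁|v₂|w] = 
  [ -2,  -1,  -1]
  [ -3,  -2,  -2]
  [  0,   1,   1]
R2 → R2 - (3/2)·R1
R3 → R3 + (2)·R2
REF = 
  [  -2,   -1,   -1]
  [   0, -1/2, -1/2]
  [   0,    0,    0]

No row of the form [0 0 | nonzero], so the system is consistent. Back-substitution gives c₁ = 0, c₂ = 1: w = (0)·v₁ + (1)·v₂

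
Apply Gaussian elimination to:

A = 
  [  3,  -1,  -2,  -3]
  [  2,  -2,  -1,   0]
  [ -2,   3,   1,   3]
Row operations:
R2 → R2 - (2/3)·R1
R3 → R3 + (2/3)·R1
R3 → R3 + (7/4)·R2

Resulting echelon form:
REF = 
  [   3,   -1,   -2,   -3]
  [   0, -4/3,  1/3,    2]
  [   0,    0,  1/4,  9/2]

Rank = 3 (number of non-zero pivot rows).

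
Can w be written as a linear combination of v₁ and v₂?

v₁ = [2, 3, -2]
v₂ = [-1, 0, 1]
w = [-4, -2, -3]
No

Form the augmented matrix and row-reduce:
[v₁|v₂|w] = 
  [  2,  -1,  -4]
  [  3,   0,  -2]
  [ -2,   1,  -3]
R2 → R2 - (3/2)·R1
R3 → R3 + (1)·R1
REF = 
  [  2,  -1,  -4]
  [  0, 3/2,   4]
  [  0,   0,  -7]

Row 3 reads [0 0 | -7], i.e. 0 = -7, so the system is inconsistent and w ∉ span{v₁, v₂}.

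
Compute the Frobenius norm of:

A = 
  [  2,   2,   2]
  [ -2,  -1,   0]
||A||_F = 4.123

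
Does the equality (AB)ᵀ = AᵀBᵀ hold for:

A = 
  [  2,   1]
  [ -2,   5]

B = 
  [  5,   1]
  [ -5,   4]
No

(AB)ᵀ = 
  [  5, -35]
  [  6,  18]

AᵀBᵀ = 
  [  8, -18]
  [ 10,  15]

The two matrices differ, so (AB)ᵀ ≠ AᵀBᵀ in general. The correct identity is (AB)ᵀ = BᵀAᵀ.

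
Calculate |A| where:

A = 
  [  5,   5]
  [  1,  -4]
-25

For a 2×2 matrix, det = ad - bc = (5)(-4) - (5)(1) = -25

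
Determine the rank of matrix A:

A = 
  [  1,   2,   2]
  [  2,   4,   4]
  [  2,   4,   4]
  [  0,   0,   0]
rank(A) = 1

Row reduce:
R2 → R2 - (2)·R1
R3 → R3 - (2)·R1
REF = 
  [  1,   2,   2]
  [  0,   0,   0]
  [  0,   0,   0]
  [  0,   0,   0]
Pivot columns: 1 → 1 pivot.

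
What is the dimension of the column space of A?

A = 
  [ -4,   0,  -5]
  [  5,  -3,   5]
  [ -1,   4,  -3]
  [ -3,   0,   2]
dim(Col(A)) = 3

Row reduce:
R2 → R2 + (5/4)·R1
R3 → R3 - (1/4)·R1
R4 → R4 - (3/4)·R1
R3 → R3 + (4/3)·R2
R4 → R4 + (69/41)·R3
REF = 
  [    -4,      0,     -5]
  [     0,     -3,   -5/4]
  [     0,      0, -41/12]
  [     0,      0,      0]
Pivot columns: 1, 2, 3 → 3 pivots.
dim(Col(A)) = number of pivot columns = 3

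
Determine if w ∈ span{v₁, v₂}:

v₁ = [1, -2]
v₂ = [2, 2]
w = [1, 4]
Yes

Form the augmented matrix and row-reduce:
[v₁|v₂|w] = 
  [  1,   2,   1]
  [ -2,   2,   4]
R2 → R2 + (2)·R1
REF = 
  [  1,   2,   1]
  [  0,   6,   6]

No row of the form [0 0 | nonzero], so the system is consistent. Back-substitution gives c₁ = -1, c₂ = 1: w = (-1)·v₁ + (1)·v₂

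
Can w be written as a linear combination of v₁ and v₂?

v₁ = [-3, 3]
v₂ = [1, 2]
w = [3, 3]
Yes

Form the augmented matrix and row-reduce:
[v₁|v₂|w] = 
  [ -3,   1,   3]
  [  3,   2,   3]
R2 → R2 + (1)·R1
REF = 
  [ -3,   1,   3]
  [  0,   3,   6]

No row of the form [0 0 | nonzero], so the system is consistent. Back-substitution gives c₁ = -1/3, c₂ = 2: w = (-1/3)·v₁ + (2)·v₂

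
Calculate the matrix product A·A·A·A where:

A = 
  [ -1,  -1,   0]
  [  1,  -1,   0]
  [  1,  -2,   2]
A^4 = 
  [ -4,   0,   0]
  [  0,  -4,   0]
  [  2, -14,  16]

A² = A·A:
A²[1,1] = (-1)(-1) + (-1)(1) + (0)(1) = 0
A²[1,2] = (-1)(-1) + (-1)(-1) + (0)(-2) = 2
A²[1,3] = (-1)(0) + (-1)(0) + (0)(2) = 0
A²[2,1] = (1)(-1) + (-1)(1) + (0)(1) = -2
A²[2,2] = (1)(-1) + (-1)(-1) + (0)(-2) = 0
A²[2,3] = (1)(0) + (-1)(0) + (0)(2) = 0
A²[3,1] = (1)(-1) + (-2)(1) + (2)(1) = -1
A²[3,2] = (1)(-1) + (-2)(-1) + (2)(-2) = -3
A²[3,3] = (1)(0) + (-2)(0) + (2)(2) = 4
A² = 
  [  0,   2,   0]
  [ -2,   0,   0]
  [ -1,  -3,   4]

A^3 = A^2·A:
A^3[1,1] = (0)(-1) + (2)(1) + (0)(1) = 2
A^3[1,2] = (0)(-1) + (2)(-1) + (0)(-2) = -2
A^3[1,3] = (0)(0) + (2)(0) + (0)(2) = 0
A^3[2,1] = (-2)(-1) + (0)(1) + (0)(1) = 2
A^3[2,2] = (-2)(-1) + (0)(-1) + (0)(-2) = 2
A^3[2,3] = (-2)(0) + (0)(0) + (0)(2) = 0
A^3[3,1] = (-1)(-1) + (-3)(1) + (4)(1) = 2
A^3[3,2] = (-1)(-1) + (-3)(-1) + (4)(-2) = -4
A^3[3,3] = (-1)(0) + (-3)(0) + (4)(2) = 8
A^3 = 
  [  2,  -2,   0]
  [  2,   2,   0]
  [  2,  -4,   8]

A^4 = A^3·A:
A^4[1,1] = (2)(-1) + (-2)(1) + (0)(1) = -4
A^4[1,2] = (2)(-1) + (-2)(-1) + (0)(-2) = 0
A^4[1,3] = (2)(0) + (-2)(0) + (0)(2) = 0
A^4[2,1] = (2)(-1) + (2)(1) + (0)(1) = 0
A^4[2,2] = (2)(-1) + (2)(-1) + (0)(-2) = -4
A^4[2,3] = (2)(0) + (2)(0) + (0)(2) = 0
A^4[3,1] = (2)(-1) + (-4)(1) + (8)(1) = 2
A^4[3,2] = (2)(-1) + (-4)(-1) + (8)(-2) = -14
A^4[3,3] = (2)(0) + (-4)(0) + (8)(2) = 16
A^4 = 
  [ -4,   0,   0]
  [  0,  -4,   0]
  [  2, -14,  16]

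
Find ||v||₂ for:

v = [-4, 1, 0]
4.123

||v||₂ = √((-4)² + (1)² + (0)²) = √17 = 4.123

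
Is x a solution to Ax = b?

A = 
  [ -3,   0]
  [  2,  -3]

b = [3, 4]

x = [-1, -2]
Yes

Ax = [3, 4] = b ✓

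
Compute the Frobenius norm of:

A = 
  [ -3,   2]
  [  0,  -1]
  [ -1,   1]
||A||_F = 4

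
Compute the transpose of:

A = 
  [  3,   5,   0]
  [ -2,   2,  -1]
Aᵀ = 
  [  3,  -2]
  [  5,   2]
  [  0,  -1]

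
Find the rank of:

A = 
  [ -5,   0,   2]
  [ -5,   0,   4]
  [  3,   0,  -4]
Row reduce:
R2 → R2 - (1)·R1
R3 → R3 + (3/5)·R1
R3 → R3 + (7/5)·R2
REF = 
  [ -5,   0,   2]
  [  0,   0,   2]
  [  0,   0,   0]
Pivot columns: 1, 3 → 2 pivots.

rank(A) = 2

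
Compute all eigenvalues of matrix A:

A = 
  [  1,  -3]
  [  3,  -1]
λ = 2i√2, -2i√2  (≈ 0 + 2.828i, 0 - 2.828i)

tr(A) = 0, det(A) = 8
Characteristic polynomial: λ² - tr(A)λ + det(A) = λ² + 8
λ² + 8 = 0  ⇒  λ = (0 ± √((0)² - 4·(8)))/2 = (0 ± √(-32))/2
  = 2i√2,  -2i√2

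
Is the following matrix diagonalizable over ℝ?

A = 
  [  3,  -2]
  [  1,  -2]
Yes

tr(A) = 1, det(A) = -4
Characteristic polynomial: λ² - tr(A)λ + det(A) = λ² - λ - 4
λ² - λ - 4 = 0  ⇒  λ = (1 ± √((-1)² - 4·(-4)))/2 = (1 ± √(17))/2
  = (1 + √17)/2,  (1 - √17)/2
Eigenvalues: (1 + √17)/2, (1 - √17)/2  (≈ 2.562, -1.562)
The two irrational eigenvalues are distinct (simple), so each has alg. mult. = geom. mult. = 1.
Sum of geometric multiplicities equals n, so A has n independent eigenvectors.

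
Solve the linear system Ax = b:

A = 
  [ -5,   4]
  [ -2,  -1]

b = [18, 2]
Row reduce the augmented matrix [A|b]:
R2 → R2 - (2/5)·R1
REF = 
  [   -5,     4,    18]
  [    0, -13/5, -26/5]

Back-substitution:
x₂ = (-26/5) / (-13/5) = 2
x₁ = (18 - (4)(2)) / (-5) = -2

x = [-2, 2]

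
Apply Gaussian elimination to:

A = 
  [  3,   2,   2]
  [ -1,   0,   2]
Row operations:
R2 → R2 + (1/3)·R1

Resulting echelon form:
REF = 
  [  3,   2,   2]
  [  0, 2/3, 8/3]

Rank = 2 (number of non-zero pivot rows).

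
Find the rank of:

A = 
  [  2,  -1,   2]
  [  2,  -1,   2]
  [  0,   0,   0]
rank(A) = 1

Row reduce:
R2 → R2 - (1)·R1
REF = 
  [  2,  -1,   2]
  [  0,   0,   0]
  [  0,   0,   0]
Pivot columns: 1 → 1 pivot.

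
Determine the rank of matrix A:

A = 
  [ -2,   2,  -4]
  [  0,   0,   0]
rank(A) = 1

Row reduce:
(no row operations needed)
REF = 
  [ -2,   2,  -4]
  [  0,   0,   0]
Pivot columns: 1 → 1 pivot.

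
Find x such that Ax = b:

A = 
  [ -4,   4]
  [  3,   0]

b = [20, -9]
x = [-3, 2]

Row reduce the augmented matrix [A|b]:
R2 → R2 + (3/4)·R1
REF = 
  [ -4,   4,  20]
  [  0,   3,   6]

Back-substitution:
x₂ = 6 / 3 = 2
x₁ = (20 - (4)(2)) / (-4) = -3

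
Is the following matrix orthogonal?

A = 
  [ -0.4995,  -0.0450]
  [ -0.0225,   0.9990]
No

AᵀA = 
  [  0.2500,   0]
  [  0,   1]
≠ I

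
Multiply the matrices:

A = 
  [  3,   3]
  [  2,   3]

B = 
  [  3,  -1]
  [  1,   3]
AB = 
  [ 12,   6]
  [  9,   7]

A is 2×2 and B is 2×2, so AB is 2×2. Each entry is (row of A)·(column of B):
AB[1,1] = (3)(3) + (3)(1) = 12
AB[1,2] = (3)(-1) + (3)(3) = 6
AB[2,1] = (2)(3) + (3)(1) = 9
AB[2,2] = (2)(-1) + (3)(3) = 7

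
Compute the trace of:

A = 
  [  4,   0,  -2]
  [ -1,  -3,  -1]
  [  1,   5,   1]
2

tr(A) = 4 + -3 + 1 = 2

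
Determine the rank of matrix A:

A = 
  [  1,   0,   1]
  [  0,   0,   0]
rank(A) = 1

Row reduce:
(no row operations needed)
REF = 
  [  1,   0,   1]
  [  0,   0,   0]
Pivot columns: 1 → 1 pivot.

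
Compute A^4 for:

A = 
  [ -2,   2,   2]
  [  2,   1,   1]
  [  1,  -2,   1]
A^4 = 
  [106, -78, -36]
  [-43,   3,  24]
  [-53,  22, -11]

A² = A·A:
A²[1,1] = (-2)(-2) + (2)(2) + (2)(1) = 10
A²[1,2] = (-2)(2) + (2)(1) + (2)(-2) = -6
A²[1,3] = (-2)(2) + (2)(1) + (2)(1) = 0
A²[2,1] = (2)(-2) + (1)(2) + (1)(1) = -1
A²[2,2] = (2)(2) + (1)(1) + (1)(-2) = 3
A²[2,3] = (2)(2) + (1)(1) + (1)(1) = 6
A²[3,1] = (1)(-2) + (-2)(2) + (1)(1) = -5
A²[3,2] = (1)(2) + (-2)(1) + (1)(-2) = -2
A²[3,3] = (1)(2) + (-2)(1) + (1)(1) = 1
A² = 
  [ 10,  -6,   0]
  [ -1,   3,   6]
  [ -5,  -2,   1]

A^3 = A^2·A:
A^3[1,1] = (10)(-2) + (-6)(2) + (0)(1) = -32
A^3[1,2] = (10)(2) + (-6)(1) + (0)(-2) = 14
A^3[1,3] = (10)(2) + (-6)(1) + (0)(1) = 14
A^3[2,1] = (-1)(-2) + (3)(2) + (6)(1) = 14
A^3[2,2] = (-1)(2) + (3)(1) + (6)(-2) = -11
A^3[2,3] = (-1)(2) + (3)(1) + (6)(1) = 7
A^3[3,1] = (-5)(-2) + (-2)(2) + (1)(1) = 7
A^3[3,2] = (-5)(2) + (-2)(1) + (1)(-2) = -14
A^3[3,3] = (-5)(2) + (-2)(1) + (1)(1) = -11
A^3 = 
  [-32,  14,  14]
  [ 14, -11,   7]
  [  7, -14, -11]

A^4 = A^3·A:
A^4[1,1] = (-32)(-2) + (14)(2) + (14)(1) = 106
A^4[1,2] = (-32)(2) + (14)(1) + (14)(-2) = -78
A^4[1,3] = (-32)(2) + (14)(1) + (14)(1) = -36
A^4[2,1] = (14)(-2) + (-11)(2) + (7)(1) = -43
A^4[2,2] = (14)(2) + (-11)(1) + (7)(-2) = 3
A^4[2,3] = (14)(2) + (-11)(1) + (7)(1) = 24
A^4[3,1] = (7)(-2) + (-14)(2) + (-11)(1) = -53
A^4[3,2] = (7)(2) + (-14)(1) + (-11)(-2) = 22
A^4[3,3] = (7)(2) + (-14)(1) + (-11)(1) = -11
A^4 = 
  [106, -78, -36]
  [-43,   3,  24]
  [-53,  22, -11]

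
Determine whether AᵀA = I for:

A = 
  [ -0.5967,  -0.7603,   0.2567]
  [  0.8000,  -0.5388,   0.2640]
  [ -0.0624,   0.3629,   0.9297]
Yes

AᵀA = 
  [  0.9999,   0,   0]
  [  0,   1.0001,   0]
  [  0,   0,   0.9999]
≈ I (equal to I up to the 4-dp rounding of the entries)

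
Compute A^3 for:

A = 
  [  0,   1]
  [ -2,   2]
A^3 = 
  [ -4,   2]
  [ -4,   0]

A² = A·A:
A²[1,1] = (0)(0) + (1)(-2) = -2
A²[1,2] = (0)(1) + (1)(2) = 2
A²[2,1] = (-2)(0) + (2)(-2) = -4
A²[2,2] = (-2)(1) + (2)(2) = 2
A² = 
  [ -2,   2]
  [ -4,   2]

A^3 = A^2·A:
A^3[1,1] = (-2)(0) + (2)(-2) = -4
A^3[1,2] = (-2)(1) + (2)(2) = 2
A^3[2,1] = (-4)(0) + (2)(-2) = -4
A^3[2,2] = (-4)(1) + (2)(2) = 0
A^3 = 
  [ -4,   2]
  [ -4,   0]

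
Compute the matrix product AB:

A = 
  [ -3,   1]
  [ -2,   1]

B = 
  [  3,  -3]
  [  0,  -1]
A is 2×2 and B is 2×2, so AB is 2×2. Each entry is (row of A)·(column of B):
AB[1,1] = (-3)(3) + (1)(0) = -9
AB[1,2] = (-3)(-3) + (1)(-1) = 8
AB[2,1] = (-2)(3) + (1)(0) = -6
AB[2,2] = (-2)(-3) + (1)(-1) = 5

AB = 
  [ -9,   8]
  [ -6,   5]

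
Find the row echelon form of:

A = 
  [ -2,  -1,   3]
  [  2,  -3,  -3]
Row operations:
R2 → R2 + (1)·R1

Resulting echelon form:
REF = 
  [ -2,  -1,   3]
  [  0,  -4,   0]

Rank = 2 (number of non-zero pivot rows).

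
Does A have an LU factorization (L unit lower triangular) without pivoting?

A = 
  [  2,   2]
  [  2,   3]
Yes.
A[1,1] = 2 ≠ 0, so Gaussian elimination proceeds without a row swap: multiplier ℓ₂₁ = (2)/(2) = 1, and U[2,2] = 3 - (1)(2) = 1.
L = 
  [  1,   0]
  [  1,   1]
U = 
  [  2,   2]
  [  0,   1]
Check row 2 of LU: [(1)(2), (1)(2) + 1] = [2, 3] = row 2 of A ✓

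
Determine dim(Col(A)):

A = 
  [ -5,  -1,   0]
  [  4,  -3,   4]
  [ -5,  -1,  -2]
Row reduce:
R2 → R2 + (4/5)·R1
R3 → R3 - (1)·R1
REF = 
  [   -5,    -1,     0]
  [    0, -19/5,     4]
  [    0,     0,    -2]
Pivot columns: 1, 2, 3 → 3 pivots.
dim(Col(A)) = number of pivot columns = 3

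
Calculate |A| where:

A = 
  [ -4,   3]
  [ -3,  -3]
For a 2×2 matrix, det = ad - bc = (-4)(-3) - (3)(-3) = 21

det(A) = 21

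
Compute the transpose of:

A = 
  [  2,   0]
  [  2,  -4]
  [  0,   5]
Aᵀ = 
  [  2,   2,   0]
  [  0,  -4,   5]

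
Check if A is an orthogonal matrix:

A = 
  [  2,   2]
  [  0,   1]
No

AᵀA = 
  [  4,   4]
  [  4,   5]
≠ I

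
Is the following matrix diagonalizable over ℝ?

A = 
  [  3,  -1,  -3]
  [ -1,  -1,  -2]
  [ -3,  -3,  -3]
Yes

Characteristic polynomial: det(λI - A) = λ³ + λ² - 25λ + 12
By the rational root theorem any rational root is an integer dividing 12; none of those is a root, so p(λ) has no rational roots and hence (being an irreducible cubic) no repeated roots.
Discriminant of the cubic: Δ = 53789
Δ > 0 ⇒ three distinct real eigenvalues: λ ≈ -5.729, 0.4946, 4.235
Three distinct real eigenvalues, so A has 3 independent eigenvectors.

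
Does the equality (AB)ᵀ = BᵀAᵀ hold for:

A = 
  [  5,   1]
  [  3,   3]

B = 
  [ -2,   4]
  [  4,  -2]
Yes

(AB)ᵀ = 
  [ -6,   6]
  [ 18,   6]

BᵀAᵀ = 
  [ -6,   6]
  [ 18,   6]

Both sides are equal — this is the standard identity (AB)ᵀ = BᵀAᵀ, which holds for all A, B.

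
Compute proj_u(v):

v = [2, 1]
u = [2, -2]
v·u = (2)(2) + (1)(-2) = 2
u·u = (2)² + (-2)² = 8
proj_u(v) = (v·u / u·u) × u = (2/8) × u = (1/4) × u

proj_u(v) = [1/2, -1/2]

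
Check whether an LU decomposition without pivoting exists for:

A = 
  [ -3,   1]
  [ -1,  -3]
Yes.
A[1,1] = -3 ≠ 0, so Gaussian elimination proceeds without a row swap: multiplier ℓ₂₁ = (-1)/(-3) = 1/3, and U[2,2] = -3 - (1/3)(1) = -10/3.
L = 
  [  1,   0]
  [1/3,   1]
U = 
  [   -3,     1]
  [    0, -10/3]
Check row 2 of LU: [(1/3)(-3), (1/3)(1) + (-10/3)] = [-1, -3] = row 2 of A ✓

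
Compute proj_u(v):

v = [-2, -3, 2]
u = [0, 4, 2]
proj_u(v) = [0, -8/5, -4/5]

v·u = (-2)(0) + (-3)(4) + (2)(2) = -8
u·u = (0)² + (4)² + (2)² = 20
proj_u(v) = (v·u / u·u) × u = (-8/20) × u = (-2/5) × u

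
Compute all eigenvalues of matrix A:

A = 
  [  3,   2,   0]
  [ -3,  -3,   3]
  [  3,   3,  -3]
λ = 0, (-3 + √57)/2, (-3 - √57)/2  (≈ 0, 2.275, -5.275)

Characteristic polynomial: det(λI - A) = λ³ + 3λ² - 12λ
The constant term is 0, so λ = 0 is a root: p(λ) = λ(λ² + 3λ - 12)
λ² + 3λ - 12 = 0  ⇒  λ = (-3 ± √((3)² - 4·(-12)))/2 = (-3 ± √(57))/2
  = (-3 + √57)/2,  (-3 - √57)/2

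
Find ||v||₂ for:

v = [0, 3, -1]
3.162

||v||₂ = √((0)² + (3)² + (-1)²) = √10 = 3.162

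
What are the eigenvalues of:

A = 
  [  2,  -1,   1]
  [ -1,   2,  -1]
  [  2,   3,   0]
λ = 1, (3 + √5)/2, (3 - √5)/2  (≈ 1, 2.618, 0.382)

Characteristic polynomial: det(λI - A) = λ³ - 4λ² + 4λ - 1
Testing integer divisors of the constant term: p(1) = 0, so (λ - 1) is a factor:
p(λ) = (λ - 1)(λ² - 3λ + 1)
λ² - 3λ + 1 = 0  ⇒  λ = (3 ± √((-3)² - 4·(1)))/2 = (3 ± √(5))/2
  = (3 + √5)/2,  (3 - √5)/2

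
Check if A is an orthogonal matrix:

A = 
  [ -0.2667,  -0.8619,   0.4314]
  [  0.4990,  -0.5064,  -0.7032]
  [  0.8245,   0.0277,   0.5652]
Yes

AᵀA = 
  [  0.9999,   0,   0.0001]
  [  0,   1.0001,  -0.0001]
  [  0.0001,  -0.0001,   1]
≈ I (equal to I up to the 4-dp rounding of the entries)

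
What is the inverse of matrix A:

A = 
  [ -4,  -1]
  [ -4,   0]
det(A) = (-4)(0) - (-1)(-4) = -4
For a 2×2 matrix, A⁻¹ = (1/det(A)) · [[d, -b], [-c, a]]
    = (-1/4) · [[0, 1], [4, -4]]

A⁻¹ = 
  [   0, -1/4]
  [  -1,    1]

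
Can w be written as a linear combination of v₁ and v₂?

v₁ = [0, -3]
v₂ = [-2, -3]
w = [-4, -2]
Yes

Form the augmented matrix and row-reduce:
[v₁|v₂|w] = 
  [  0,  -2,  -4]
  [ -3,  -3,  -2]
Swap R1 ↔ R2
REF = 
  [ -3,  -3,  -2]
  [  0,  -2,  -4]

No row of the form [0 0 | nonzero], so the system is consistent. Back-substitution gives c₁ = -4/3, c₂ = 2: w = (-4/3)·v₁ + (2)·v₂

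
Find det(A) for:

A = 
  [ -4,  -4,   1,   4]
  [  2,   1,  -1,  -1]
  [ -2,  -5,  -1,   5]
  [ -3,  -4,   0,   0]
0

Cofactor expansion along row 1: det(A) = a₁₁M₁₁ - a₁₂M₁₂ + a₁₃M₁₃ - a₁₄M₁₄

M₁₁ = det[[1, -1, -1]; [-5, -1, 5]; [-4, 0, 0]]
  = (1)·((-1)(0) - (5)(0)) - (-1)·((-5)(0) - (5)(-4)) + (-1)·((-5)(0) - (-1)(-4))
  = (1)(0) - (-1)(20) + (-1)(-4)
  = 24
M₁₂ = det[[2, -1, -1]; [-2, -1, 5]; [-3, 0, 0]]
  = (2)·((-1)(0) - (5)(0)) - (-1)·((-2)(0) - (5)(-3)) + (-1)·((-2)(0) - (-1)(-3))
  = (2)(0) - (-1)(15) + (-1)(-3)
  = 18
M₁₃ = det[[2, 1, -1]; [-2, -5, 5]; [-3, -4, 0]]
  = (2)·((-5)(0) - (5)(-4)) - (1)·((-2)(0) - (5)(-3)) + (-1)·((-2)(-4) - (-5)(-3))
  = (2)(20) - (1)(15) + (-1)(-7)
  = 32
M₁₄ = det[[2, 1, -1]; [-2, -5, -1]; [-3, -4, 0]]
  = (2)·((-5)(0) - (-1)(-4)) - (1)·((-2)(0) - (-1)(-3)) + (-1)·((-2)(-4) - (-5)(-3))
  = (2)(-4) - (1)(-3) + (-1)(-7)
  = 2

det(A) = (-4)(24) - (-4)(18) + (1)(32) - (4)(2) = 0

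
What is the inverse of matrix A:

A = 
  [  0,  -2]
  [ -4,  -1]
det(A) = (0)(-1) - (-2)(-4) = -8
For a 2×2 matrix, A⁻¹ = (1/det(A)) · [[d, -b], [-c, a]]
    = (-1/8) · [[-1, 2], [4, 0]]

A⁻¹ = 
  [ 1/8, -1/4]
  [-1/2,    0]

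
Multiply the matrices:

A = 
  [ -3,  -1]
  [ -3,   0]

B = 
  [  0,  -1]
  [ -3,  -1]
AB = 
  [  3,   4]
  [  0,   3]

A is 2×2 and B is 2×2, so AB is 2×2. Each entry is (row of A)·(column of B):
AB[1,1] = (-3)(0) + (-1)(-3) = 3
AB[1,2] = (-3)(-1) + (-1)(-1) = 4
AB[2,1] = (-3)(0) + (0)(-3) = 0
AB[2,2] = (-3)(-1) + (0)(-1) = 3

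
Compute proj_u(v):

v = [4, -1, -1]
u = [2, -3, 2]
proj_u(v) = [18/17, -27/17, 18/17]

v·u = (4)(2) + (-1)(-3) + (-1)(2) = 9
u·u = (2)² + (-3)² + (2)² = 17
proj_u(v) = (v·u / u·u) × u = (9/17) × u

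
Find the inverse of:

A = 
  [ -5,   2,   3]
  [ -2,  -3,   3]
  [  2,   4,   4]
det(A) = (-5)·((-3)(4) - (3)(4)) - (2)·((-2)(4) - (3)(2)) + (3)·((-2)(4) - (-3)(2))
  = (-5)(-24) - (2)(-14) + (3)(-2)
  = 142
det(A) = 142 ≠ 0, so A is invertible.

Cofactors Cᵢⱼ = (-1)ⁱ⁺ʲ·Mᵢⱼ:
C = 
  [-24,  14,  -2]
  [  4, -26,  24]
  [ 15,   9,  19]

adj(A) = Cᵀ:
adj(A) = 
  [-24,   4,  15]
  [ 14, -26,   9]
  [ -2,  24,  19]

A⁻¹ = (1/142) · adj(A):
A⁻¹ = 
  [-12/71,   2/71, 15/142]
  [  7/71, -13/71,  9/142]
  [ -1/71,  12/71, 19/142]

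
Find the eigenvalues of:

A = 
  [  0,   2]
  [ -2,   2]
tr(A) = 2, det(A) = 4
Characteristic polynomial: λ² - tr(A)λ + det(A) = λ² - 2λ + 4
λ² - 2λ + 4 = 0  ⇒  λ = (2 ± √((-2)² - 4·(4)))/2 = (2 ± √(-12))/2
  = 1 + i√3,  1 - i√3

λ = 1 + i√3, 1 - i√3  (≈ 1 + 1.732i, 1 - 1.732i)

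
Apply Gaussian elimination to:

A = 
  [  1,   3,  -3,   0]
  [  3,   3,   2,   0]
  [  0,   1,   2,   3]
Row operations:
R2 → R2 - (3)·R1
R3 → R3 + (1/6)·R2

Resulting echelon form:
REF = 
  [   1,    3,   -3,    0]
  [   0,   -6,   11,    0]
  [   0,    0, 23/6,    3]

Rank = 3 (number of non-zero pivot rows).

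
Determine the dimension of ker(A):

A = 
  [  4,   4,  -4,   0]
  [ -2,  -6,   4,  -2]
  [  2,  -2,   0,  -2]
nullity(A) = 2

Row reduce:
R2 → R2 + (1/2)·R1
R3 → R3 - (1/2)·R1
R3 → R3 - (1)·R2
REF = 
  [  4,   4,  -4,   0]
  [  0,  -4,   2,  -2]
  [  0,   0,   0,   0]
Pivot columns: 1, 2 → 2 pivots.
rank(A) = 2, so nullity(A) = 4 - 2 = 2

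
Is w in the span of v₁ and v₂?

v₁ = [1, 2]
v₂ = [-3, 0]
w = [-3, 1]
Yes

Form the augmented matrix and row-reduce:
[v₁|v₂|w] = 
  [  1,  -3,  -3]
  [  2,   0,   1]
R2 → R2 - (2)·R1
REF = 
  [  1,  -3,  -3]
  [  0,   6,   7]

No row of the form [0 0 | nonzero], so the system is consistent. Back-substitution gives c₁ = 1/2, c₂ = 7/6: w = (1/2)·v₁ + (7/6)·v₂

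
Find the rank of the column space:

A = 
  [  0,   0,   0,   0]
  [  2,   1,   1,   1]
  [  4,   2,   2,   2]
dim(Col(A)) = 1

Row reduce:
Swap R1 ↔ R2
R3 → R3 - (2)·R1
REF = 
  [  2,   1,   1,   1]
  [  0,   0,   0,   0]
  [  0,   0,   0,   0]
Pivot columns: 1 → 1 pivot.
dim(Col(A)) = number of pivot columns = 1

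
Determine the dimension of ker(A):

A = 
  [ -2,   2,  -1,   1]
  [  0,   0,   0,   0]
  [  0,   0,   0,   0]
nullity(A) = 3

Row reduce:
(no row operations needed)
REF = 
  [ -2,   2,  -1,   1]
  [  0,   0,   0,   0]
  [  0,   0,   0,   0]
Pivot columns: 1 → 1 pivot.
rank(A) = 1, so nullity(A) = 4 - 1 = 3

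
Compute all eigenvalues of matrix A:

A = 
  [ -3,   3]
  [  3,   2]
λ = (-1 + √61)/2, (-1 - √61)/2  (≈ 3.405, -4.405)

tr(A) = -1, det(A) = -15
Characteristic polynomial: λ² - tr(A)λ + det(A) = λ² + λ - 15
λ² + λ - 15 = 0  ⇒  λ = (-1 ± √((1)² - 4·(-15)))/2 = (-1 ± √(61))/2
  = (-1 + √61)/2,  (-1 - √61)/2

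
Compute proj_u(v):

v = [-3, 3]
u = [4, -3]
v·u = (-3)(4) + (3)(-3) = -21
u·u = (4)² + (-3)² = 25
proj_u(v) = (v·u / u·u) × u = (-21/25) × u

proj_u(v) = [-84/25, 63/25]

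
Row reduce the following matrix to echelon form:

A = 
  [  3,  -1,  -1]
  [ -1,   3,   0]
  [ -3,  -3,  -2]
Row operations:
R2 → R2 + (1/3)·R1
R3 → R3 + (1)·R1
R3 → R3 + (3/2)·R2

Resulting echelon form:
REF = 
  [   3,   -1,   -1]
  [   0,  8/3, -1/3]
  [   0,    0, -7/2]

Rank = 3 (number of non-zero pivot rows).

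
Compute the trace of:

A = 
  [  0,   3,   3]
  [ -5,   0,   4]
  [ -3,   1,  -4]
-4

tr(A) = 0 + 0 + -4 = -4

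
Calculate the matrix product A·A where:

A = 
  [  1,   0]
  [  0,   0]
A² = A·A:
A²[1,1] = (1)(1) + (0)(0) = 1
A²[1,2] = (1)(0) + (0)(0) = 0
A²[2,1] = (0)(1) + (0)(0) = 0
A²[2,2] = (0)(0) + (0)(0) = 0
A² = 
  [  1,   0]
  [  0,   0]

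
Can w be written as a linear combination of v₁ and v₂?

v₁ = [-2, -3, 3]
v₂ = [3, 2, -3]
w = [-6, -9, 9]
Yes

Form the augmented matrix and row-reduce:
[v₁|v₂|w] = 
  [ -2,   3,  -6]
  [ -3,   2,  -9]
  [  3,  -3,   9]
R2 → R2 - (3/2)·R1
R3 → R3 + (3/2)·R1
R3 → R3 + (3/5)·R2
REF = 
  [  -2,    3,   -6]
  [   0, -5/2,    0]
  [   0,    0,    0]

No row of the form [0 0 | nonzero], so the system is consistent. Back-substitution gives c₁ = 3, c₂ = 0: w = (3)·v₁ + (0)·v₂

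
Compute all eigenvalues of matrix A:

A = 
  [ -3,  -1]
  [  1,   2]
λ = (-1 + √21)/2, (-1 - √21)/2  (≈ 1.791, -2.791)

tr(A) = -1, det(A) = -5
Characteristic polynomial: λ² - tr(A)λ + det(A) = λ² + λ - 5
λ² + λ - 5 = 0  ⇒  λ = (-1 ± √((1)² - 4·(-5)))/2 = (-1 ± √(21))/2
  = (-1 + √21)/2,  (-1 - √21)/2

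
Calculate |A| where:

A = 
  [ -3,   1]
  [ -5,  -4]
17

For a 2×2 matrix, det = ad - bc = (-3)(-4) - (1)(-5) = 17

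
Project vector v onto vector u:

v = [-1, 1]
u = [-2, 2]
v·u = (-1)(-2) + (1)(2) = 4
u·u = (-2)² + (2)² = 8
proj_u(v) = (v·u / u·u) × u = (4/8) × u = (1/2) × u

proj_u(v) = [-1, 1]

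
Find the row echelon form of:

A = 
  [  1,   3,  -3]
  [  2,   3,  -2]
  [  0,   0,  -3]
Row operations:
R2 → R2 - (2)·R1

Resulting echelon form:
REF = 
  [  1,   3,  -3]
  [  0,  -3,   4]
  [  0,   0,  -3]

Rank = 3 (number of non-zero pivot rows).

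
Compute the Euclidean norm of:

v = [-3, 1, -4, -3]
5.916

||v||₂ = √((-3)² + (1)² + (-4)² + (-3)²) = √35 = 5.916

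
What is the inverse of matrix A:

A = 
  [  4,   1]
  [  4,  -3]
det(A) = (4)(-3) - (1)(4) = -16
For a 2×2 matrix, A⁻¹ = (1/det(A)) · [[d, -b], [-c, a]]
    = (-1/16) · [[-3, -1], [-4, 4]]

A⁻¹ = 
  [3/16, 1/16]
  [ 1/4, -1/4]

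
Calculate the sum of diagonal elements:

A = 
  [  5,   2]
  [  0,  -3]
2

tr(A) = 5 + -3 = 2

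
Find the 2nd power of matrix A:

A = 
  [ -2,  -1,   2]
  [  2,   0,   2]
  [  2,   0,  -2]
A² = A·A:
A²[1,1] = (-2)(-2) + (-1)(2) + (2)(2) = 6
A²[1,2] = (-2)(-1) + (-1)(0) + (2)(0) = 2
A²[1,3] = (-2)(2) + (-1)(2) + (2)(-2) = -10
A²[2,1] = (2)(-2) + (0)(2) + (2)(2) = 0
A²[2,2] = (2)(-1) + (0)(0) + (2)(0) = -2
A²[2,3] = (2)(2) + (0)(2) + (2)(-2) = 0
A²[3,1] = (2)(-2) + (0)(2) + (-2)(2) = -8
A²[3,2] = (2)(-1) + (0)(0) + (-2)(0) = -2
A²[3,3] = (2)(2) + (0)(2) + (-2)(-2) = 8
A² = 
  [  6,   2, -10]
  [  0,  -2,   0]
  [ -8,  -2,   8]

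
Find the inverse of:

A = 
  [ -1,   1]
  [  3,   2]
det(A) = (-1)(2) - (1)(3) = -5
For a 2×2 matrix, A⁻¹ = (1/det(A)) · [[d, -b], [-c, a]]
    = (-1/5) · [[2, -1], [-3, -1]]

A⁻¹ = 
  [-2/5,  1/5]
  [ 3/5,  1/5]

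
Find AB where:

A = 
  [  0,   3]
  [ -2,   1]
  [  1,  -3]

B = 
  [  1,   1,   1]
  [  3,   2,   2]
AB = 
  [  9,   6,   6]
  [  1,   0,   0]
  [ -8,  -5,  -5]

A is 3×2 and B is 2×3, so AB is 3×3. Each entry is (row of A)·(column of B):
AB[1,1] = (0)(1) + (3)(3) = 9
AB[1,2] = (0)(1) + (3)(2) = 6
AB[1,3] = (0)(1) + (3)(2) = 6
AB[2,1] = (-2)(1) + (1)(3) = 1
AB[2,2] = (-2)(1) + (1)(2) = 0
AB[2,3] = (-2)(1) + (1)(2) = 0
AB[3,1] = (1)(1) + (-3)(3) = -8
AB[3,2] = (1)(1) + (-3)(2) = -5
AB[3,3] = (1)(1) + (-3)(2) = -5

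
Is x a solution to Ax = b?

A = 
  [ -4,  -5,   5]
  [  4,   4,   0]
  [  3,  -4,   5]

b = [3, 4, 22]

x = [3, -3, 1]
No

Ax = [8, 0, 26] ≠ b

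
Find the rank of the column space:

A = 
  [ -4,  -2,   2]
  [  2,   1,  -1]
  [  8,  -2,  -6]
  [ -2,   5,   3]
dim(Col(A)) = 2

Row reduce:
R2 → R2 + (1/2)·R1
R3 → R3 + (2)·R1
R4 → R4 - (1/2)·R1
Swap R2 ↔ R3
R4 → R4 + (1)·R2
REF = 
  [ -4,  -2,   2]
  [  0,  -6,  -2]
  [  0,   0,   0]
  [  0,   0,   0]
Pivot columns: 1, 2 → 2 pivots.
dim(Col(A)) = number of pivot columns = 2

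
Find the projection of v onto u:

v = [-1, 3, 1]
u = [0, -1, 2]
v·u = (-1)(0) + (3)(-1) + (1)(2) = -1
u·u = (0)² + (-1)² + (2)² = 5
proj_u(v) = (v·u / u·u) × u = (-1/5) × u

proj_u(v) = [0, 1/5, -2/5]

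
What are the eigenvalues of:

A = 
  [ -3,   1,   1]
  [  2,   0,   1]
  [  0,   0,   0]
λ = 0, (-3 + √17)/2, (-3 - √17)/2  (≈ 0, 0.5616, -3.562)

Characteristic polynomial: det(λI - A) = λ³ + 3λ² - 2λ
The constant term is 0, so λ = 0 is a root: p(λ) = λ(λ² + 3λ - 2)
λ² + 3λ - 2 = 0  ⇒  λ = (-3 ± √((3)² - 4·(-2)))/2 = (-3 ± √(17))/2
  = (-3 + √17)/2,  (-3 - √17)/2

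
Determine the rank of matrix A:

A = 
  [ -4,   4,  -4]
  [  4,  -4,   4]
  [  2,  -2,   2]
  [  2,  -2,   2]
Row reduce:
R2 → R2 + (1)·R1
R3 → R3 + (1/2)·R1
R4 → R4 + (1/2)·R1
REF = 
  [ -4,   4,  -4]
  [  0,   0,   0]
  [  0,   0,   0]
  [  0,   0,   0]
Pivot columns: 1 → 1 pivot.

rank(A) = 1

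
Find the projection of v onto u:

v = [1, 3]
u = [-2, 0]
proj_u(v) = [1, 0]

v·u = (1)(-2) + (3)(0) = -2
u·u = (-2)² + (0)² = 4
proj_u(v) = (v·u / u·u) × u = (-2/4) × u = (-1/2) × u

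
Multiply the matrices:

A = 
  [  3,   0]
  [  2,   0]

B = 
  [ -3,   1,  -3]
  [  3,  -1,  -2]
A is 2×2 and B is 2×3, so AB is 2×3. Each entry is (row of A)·(column of B):
AB[1,1] = (3)(-3) + (0)(3) = -9
AB[1,2] = (3)(1) + (0)(-1) = 3
AB[1,3] = (3)(-3) + (0)(-2) = -9
AB[2,1] = (2)(-3) + (0)(3) = -6
AB[2,2] = (2)(1) + (0)(-1) = 2
AB[2,3] = (2)(-3) + (0)(-2) = -6

AB = 
  [ -9,   3,  -9]
  [ -6,   2,  -6]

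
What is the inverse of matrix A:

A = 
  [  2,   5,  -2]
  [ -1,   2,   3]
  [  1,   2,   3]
det(A) = (2)·((2)(3) - (3)(2)) - (5)·((-1)(3) - (3)(1)) + (-2)·((-1)(2) - (2)(1))
  = (2)(0) - (5)(-6) + (-2)(-4)
  = 38
det(A) = 38 ≠ 0, so A is invertible.

Cofactors Cᵢⱼ = (-1)ⁱ⁺ʲ·Mᵢⱼ:
C = 
  [  0,   6,  -4]
  [-19,   8,   1]
  [ 19,  -4,   9]

adj(A) = Cᵀ:
adj(A) = 
  [  0, -19,  19]
  [  6,   8,  -4]
  [ -4,   1,   9]

A⁻¹ = (1/38) · adj(A):
A⁻¹ = 
  [    0,  -1/2,   1/2]
  [ 3/19,  4/19, -2/19]
  [-2/19,  1/38,  9/38]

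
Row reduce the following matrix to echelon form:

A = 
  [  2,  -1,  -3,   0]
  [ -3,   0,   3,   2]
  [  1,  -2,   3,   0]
Row operations:
R2 → R2 + (3/2)·R1
R3 → R3 - (1/2)·R1
R3 → R3 - (1)·R2

Resulting echelon form:
REF = 
  [   2,   -1,   -3,    0]
  [   0, -3/2, -3/2,    2]
  [   0,    0,    6,   -2]

Rank = 3 (number of non-zero pivot rows).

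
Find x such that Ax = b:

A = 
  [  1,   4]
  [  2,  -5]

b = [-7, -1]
Row reduce the augmented matrix [A|b]:
R2 → R2 - (2)·R1
REF = 
  [  1,   4,  -7]
  [  0, -13,  13]

Back-substitution:
x₂ = 13 / (-13) = -1
x₁ = (-7 - (4)(-1)) / 1 = -3

x = [-3, -1]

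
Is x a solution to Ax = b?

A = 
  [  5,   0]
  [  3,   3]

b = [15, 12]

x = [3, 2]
No

Ax = [15, 15] ≠ b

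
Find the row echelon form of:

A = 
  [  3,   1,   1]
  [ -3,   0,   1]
Row operations:
R2 → R2 + (1)·R1

Resulting echelon form:
REF = 
  [  3,   1,   1]
  [  0,   1,   2]

Rank = 2 (number of non-zero pivot rows).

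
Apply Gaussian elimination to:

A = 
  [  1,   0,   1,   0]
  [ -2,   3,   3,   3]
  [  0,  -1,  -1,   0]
Row operations:
R2 → R2 + (2)·R1
R3 → R3 + (1/3)·R2

Resulting echelon form:
REF = 
  [  1,   0,   1,   0]
  [  0,   3,   5,   3]
  [  0,   0, 2/3,   1]

Rank = 3 (number of non-zero pivot rows).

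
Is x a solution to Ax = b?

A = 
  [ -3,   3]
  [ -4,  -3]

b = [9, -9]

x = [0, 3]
Yes

Ax = [9, -9] = b ✓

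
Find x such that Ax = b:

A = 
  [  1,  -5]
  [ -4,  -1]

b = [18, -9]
x = [3, -3]

Row reduce the augmented matrix [A|b]:
R2 → R2 + (4)·R1
REF = 
  [  1,  -5,  18]
  [  0, -21,  63]

Back-substitution:
x₂ = 63 / (-21) = -3
x₁ = (18 - (-5)(-3)) / 1 = 3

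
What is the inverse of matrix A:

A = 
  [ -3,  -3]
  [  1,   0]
det(A) = (-3)(0) - (-3)(1) = 3
For a 2×2 matrix, A⁻¹ = (1/det(A)) · [[d, -b], [-c, a]]
    = (1/3) · [[0, 3], [-1, -3]]

A⁻¹ = 
  [   0,    1]
  [-1/3,   -1]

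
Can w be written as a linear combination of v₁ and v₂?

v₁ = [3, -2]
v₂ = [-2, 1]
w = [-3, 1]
Yes

Form the augmented matrix and row-reduce:
[v₁|v₂|w] = 
  [  3,  -2,  -3]
  [ -2,   1,   1]
R2 → R2 + (2/3)·R1
REF = 
  [   3,   -2,   -3]
  [   0, -1/3,   -1]

No row of the form [0 0 | nonzero], so the system is consistent. Back-substitution gives c₁ = 1, c₂ = 3: w = (1)·v₁ + (3)·v₂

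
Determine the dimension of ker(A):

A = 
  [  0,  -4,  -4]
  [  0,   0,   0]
nullity(A) = 2

Row reduce:
(no row operations needed)
REF = 
  [  0,  -4,  -4]
  [  0,   0,   0]
Pivot columns: 2 → 1 pivot.
rank(A) = 1, so nullity(A) = 3 - 1 = 2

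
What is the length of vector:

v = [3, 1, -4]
5.099

||v||₂ = √((3)² + (1)² + (-4)²) = √26 = 5.099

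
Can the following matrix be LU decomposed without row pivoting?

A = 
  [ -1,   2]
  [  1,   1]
Yes.
A[1,1] = -1 ≠ 0, so Gaussian elimination proceeds without a row swap: multiplier ℓ₂₁ = (1)/(-1) = -1, and U[2,2] = 1 - (-1)(2) = 3.
L = 
  [  1,   0]
  [ -1,   1]
U = 
  [ -1,   2]
  [  0,   3]
Check row 2 of LU: [(-1)(-1), (-1)(2) + 3] = [1, 1] = row 2 of A ✓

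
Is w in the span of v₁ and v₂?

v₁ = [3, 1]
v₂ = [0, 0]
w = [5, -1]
No

Form the augmented matrix and row-reduce:
[v₁|v₂|w] = 
  [  3,   0,   5]
  [  1,   0,  -1]
R2 → R2 - (1/3)·R1
REF = 
  [   3,    0,    5]
  [   0,    0, -8/3]

Row 2 reads [0 0 | -8/3], i.e. 0 = -8/3, so the system is inconsistent and w ∉ span{v₁, v₂}.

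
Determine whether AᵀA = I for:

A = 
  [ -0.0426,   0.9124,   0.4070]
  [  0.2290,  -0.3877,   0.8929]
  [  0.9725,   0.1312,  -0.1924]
Yes

AᵀA = 
  [  1,  -0.0001,   0]
  [ -0.0001,   1,  -0.0001]
  [  0,  -0.0001,   0.9999]
≈ I (equal to I up to the 4-dp rounding of the entries)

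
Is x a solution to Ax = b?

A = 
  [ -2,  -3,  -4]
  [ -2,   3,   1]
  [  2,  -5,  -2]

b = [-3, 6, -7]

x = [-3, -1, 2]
No

Ax = [1, 5, -5] ≠ b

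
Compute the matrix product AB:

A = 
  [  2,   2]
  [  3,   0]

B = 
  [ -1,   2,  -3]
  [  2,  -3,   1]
A is 2×2 and B is 2×3, so AB is 2×3. Each entry is (row of A)·(column of B):
AB[1,1] = (2)(-1) + (2)(2) = 2
AB[1,2] = (2)(2) + (2)(-3) = -2
AB[1,3] = (2)(-3) + (2)(1) = -4
AB[2,1] = (3)(-1) + (0)(2) = -3
AB[2,2] = (3)(2) + (0)(-3) = 6
AB[2,3] = (3)(-3) + (0)(1) = -9

AB = 
  [  2,  -2,  -4]
  [ -3,   6,  -9]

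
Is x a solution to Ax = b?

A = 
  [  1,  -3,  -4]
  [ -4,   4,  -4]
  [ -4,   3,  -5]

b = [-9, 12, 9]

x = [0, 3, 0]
Yes

Ax = [-9, 12, 9] = b ✓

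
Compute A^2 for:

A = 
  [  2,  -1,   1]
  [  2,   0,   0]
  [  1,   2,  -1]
A² = A·A:
A²[1,1] = (2)(2) + (-1)(2) + (1)(1) = 3
A²[1,2] = (2)(-1) + (-1)(0) + (1)(2) = 0
A²[1,3] = (2)(1) + (-1)(0) + (1)(-1) = 1
A²[2,1] = (2)(2) + (0)(2) + (0)(1) = 4
A²[2,2] = (2)(-1) + (0)(0) + (0)(2) = -2
A²[2,3] = (2)(1) + (0)(0) + (0)(-1) = 2
A²[3,1] = (1)(2) + (2)(2) + (-1)(1) = 5
A²[3,2] = (1)(-1) + (2)(0) + (-1)(2) = -3
A²[3,3] = (1)(1) + (2)(0) + (-1)(-1) = 2
A² = 
  [  3,   0,   1]
  [  4,  -2,   2]
  [  5,  -3,   2]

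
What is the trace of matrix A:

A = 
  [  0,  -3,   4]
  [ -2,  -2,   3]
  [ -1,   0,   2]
0

tr(A) = 0 + -2 + 2 = 0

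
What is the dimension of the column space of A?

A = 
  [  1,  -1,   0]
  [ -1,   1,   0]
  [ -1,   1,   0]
Row reduce:
R2 → R2 + (1)·R1
R3 → R3 + (1)·R1
REF = 
  [  1,  -1,   0]
  [  0,   0,   0]
  [  0,   0,   0]
Pivot columns: 1 → 1 pivot.
dim(Col(A)) = number of pivot columns = 1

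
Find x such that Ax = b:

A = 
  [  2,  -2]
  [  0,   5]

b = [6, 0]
Row reduce the augmented matrix [A|b]:
(already in echelon form)
REF = 
  [  2,  -2,   6]
  [  0,   5,   0]

Back-substitution:
x₂ = 0 / 5 = 0
x₁ = (6 - (-2)(0)) / 2 = 3

x = [3, 0]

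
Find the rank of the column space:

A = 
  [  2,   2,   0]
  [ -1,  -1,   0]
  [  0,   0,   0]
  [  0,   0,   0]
Row reduce:
R2 → R2 + (1/2)·R1
REF = 
  [  2,   2,   0]
  [  0,   0,   0]
  [  0,   0,   0]
  [  0,   0,   0]
Pivot columns: 1 → 1 pivot.
dim(Col(A)) = number of pivot columns = 1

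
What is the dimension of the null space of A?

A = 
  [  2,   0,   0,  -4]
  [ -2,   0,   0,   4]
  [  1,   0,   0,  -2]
nullity(A) = 3

Row reduce:
R2 → R2 + (1)·R1
R3 → R3 - (1/2)·R1
REF = 
  [  2,   0,   0,  -4]
  [  0,   0,   0,   0]
  [  0,   0,   0,   0]
Pivot columns: 1 → 1 pivot.
rank(A) = 1, so nullity(A) = 4 - 1 = 3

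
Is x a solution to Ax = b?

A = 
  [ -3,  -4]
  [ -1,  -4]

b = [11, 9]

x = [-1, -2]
Yes

Ax = [11, 9] = b ✓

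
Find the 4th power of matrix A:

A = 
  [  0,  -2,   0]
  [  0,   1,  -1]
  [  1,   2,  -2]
A^4 = 
  [ -2,  -6,   2]
  [ -1,  -1,  -1]
  [  0,   0,  -4]

A² = A·A:
A²[1,1] = (0)(0) + (-2)(0) + (0)(1) = 0
A²[1,2] = (0)(-2) + (-2)(1) + (0)(2) = -2
A²[1,3] = (0)(0) + (-2)(-1) + (0)(-2) = 2
A²[2,1] = (0)(0) + (1)(0) + (-1)(1) = -1
A²[2,2] = (0)(-2) + (1)(1) + (-1)(2) = -1
A²[2,3] = (0)(0) + (1)(-1) + (-1)(-2) = 1
A²[3,1] = (1)(0) + (2)(0) + (-2)(1) = -2
A²[3,2] = (1)(-2) + (2)(1) + (-2)(2) = -4
A²[3,3] = (1)(0) + (2)(-1) + (-2)(-2) = 2
A² = 
  [  0,  -2,   2]
  [ -1,  -1,   1]
  [ -2,  -4,   2]

A^3 = A^2·A:
A^3[1,1] = (0)(0) + (-2)(0) + (2)(1) = 2
A^3[1,2] = (0)(-2) + (-2)(1) + (2)(2) = 2
A^3[1,3] = (0)(0) + (-2)(-1) + (2)(-2) = -2
A^3[2,1] = (-1)(0) + (-1)(0) + (1)(1) = 1
A^3[2,2] = (-1)(-2) + (-1)(1) + (1)(2) = 3
A^3[2,3] = (-1)(0) + (-1)(-1) + (1)(-2) = -1
A^3[3,1] = (-2)(0) + (-4)(0) + (2)(1) = 2
A^3[3,2] = (-2)(-2) + (-4)(1) + (2)(2) = 4
A^3[3,3] = (-2)(0) + (-4)(-1) + (2)(-2) = 0
A^3 = 
  [  2,   2,  -2]
  [  1,   3,  -1]
  [  2,   4,   0]

A^4 = A^3·A:
A^4[1,1] = (2)(0) + (2)(0) + (-2)(1) = -2
A^4[1,2] = (2)(-2) + (2)(1) + (-2)(2) = -6
A^4[1,3] = (2)(0) + (2)(-1) + (-2)(-2) = 2
A^4[2,1] = (1)(0) + (3)(0) + (-1)(1) = -1
A^4[2,2] = (1)(-2) + (3)(1) + (-1)(2) = -1
A^4[2,3] = (1)(0) + (3)(-1) + (-1)(-2) = -1
A^4[3,1] = (2)(0) + (4)(0) + (0)(1) = 0
A^4[3,2] = (2)(-2) + (4)(1) + (0)(2) = 0
A^4[3,3] = (2)(0) + (4)(-1) + (0)(-2) = -4
A^4 = 
  [ -2,  -6,   2]
  [ -1,  -1,  -1]
  [  0,   0,  -4]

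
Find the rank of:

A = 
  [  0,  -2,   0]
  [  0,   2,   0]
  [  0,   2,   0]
rank(A) = 1

Row reduce:
R2 → R2 + (1)·R1
R3 → R3 + (1)·R1
REF = 
  [  0,  -2,   0]
  [  0,   0,   0]
  [  0,   0,   0]
Pivot columns: 2 → 1 pivot.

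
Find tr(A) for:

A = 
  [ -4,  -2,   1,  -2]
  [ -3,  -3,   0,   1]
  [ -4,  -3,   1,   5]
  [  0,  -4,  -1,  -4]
-10

tr(A) = -4 + -3 + 1 + -4 = -10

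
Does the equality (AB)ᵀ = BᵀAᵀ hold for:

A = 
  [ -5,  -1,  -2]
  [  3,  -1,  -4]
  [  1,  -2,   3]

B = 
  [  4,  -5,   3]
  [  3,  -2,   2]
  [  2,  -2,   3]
Yes

(AB)ᵀ = 
  [-27,   1,   4]
  [ 31,  -5,  -7]
  [-23,  -5,   8]

BᵀAᵀ = 
  [-27,   1,   4]
  [ 31,  -5,  -7]
  [-23,  -5,   8]

Both sides are equal — this is the standard identity (AB)ᵀ = BᵀAᵀ, which holds for all A, B.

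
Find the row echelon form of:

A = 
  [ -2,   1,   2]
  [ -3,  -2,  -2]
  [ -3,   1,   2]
Row operations:
R2 → R2 - (3/2)·R1
R3 → R3 - (3/2)·R1
R3 → R3 - (1/7)·R2

Resulting echelon form:
REF = 
  [  -2,    1,    2]
  [   0, -7/2,   -5]
  [   0,    0, -2/7]

Rank = 3 (number of non-zero pivot rows).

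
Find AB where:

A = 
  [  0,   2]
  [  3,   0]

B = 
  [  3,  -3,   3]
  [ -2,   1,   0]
AB = 
  [ -4,   2,   0]
  [  9,  -9,   9]

A is 2×2 and B is 2×3, so AB is 2×3. Each entry is (row of A)·(column of B):
AB[1,1] = (0)(3) + (2)(-2) = -4
AB[1,2] = (0)(-3) + (2)(1) = 2
AB[1,3] = (0)(3) + (2)(0) = 0
AB[2,1] = (3)(3) + (0)(-2) = 9
AB[2,2] = (3)(-3) + (0)(1) = -9
AB[2,3] = (3)(3) + (0)(0) = 9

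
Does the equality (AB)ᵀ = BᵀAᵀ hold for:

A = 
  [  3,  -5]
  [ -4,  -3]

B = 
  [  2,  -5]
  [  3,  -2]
Yes

(AB)ᵀ = 
  [ -9, -17]
  [ -5,  26]

BᵀAᵀ = 
  [ -9, -17]
  [ -5,  26]

Both sides are equal — this is the standard identity (AB)ᵀ = BᵀAᵀ, which holds for all A, B.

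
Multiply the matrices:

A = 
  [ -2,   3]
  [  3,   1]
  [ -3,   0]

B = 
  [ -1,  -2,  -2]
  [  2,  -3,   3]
AB = 
  [  8,  -5,  13]
  [ -1,  -9,  -3]
  [  3,   6,   6]

A is 3×2 and B is 2×3, so AB is 3×3. Each entry is (row of A)·(column of B):
AB[1,1] = (-2)(-1) + (3)(2) = 8
AB[1,2] = (-2)(-2) + (3)(-3) = -5
AB[1,3] = (-2)(-2) + (3)(3) = 13
AB[2,1] = (3)(-1) + (1)(2) = -1
AB[2,2] = (3)(-2) + (1)(-3) = -9
AB[2,3] = (3)(-2) + (1)(3) = -3
AB[3,1] = (-3)(-1) + (0)(2) = 3
AB[3,2] = (-3)(-2) + (0)(-3) = 6
AB[3,3] = (-3)(-2) + (0)(3) = 6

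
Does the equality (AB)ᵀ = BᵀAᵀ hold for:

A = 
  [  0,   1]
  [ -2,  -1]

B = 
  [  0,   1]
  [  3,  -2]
Yes

(AB)ᵀ = 
  [  3,  -3]
  [ -2,   0]

BᵀAᵀ = 
  [  3,  -3]
  [ -2,   0]

Both sides are equal — this is the standard identity (AB)ᵀ = BᵀAᵀ, which holds for all A, B.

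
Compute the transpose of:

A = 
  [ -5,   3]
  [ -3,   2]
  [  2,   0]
Aᵀ = 
  [ -5,  -3,   2]
  [  3,   2,   0]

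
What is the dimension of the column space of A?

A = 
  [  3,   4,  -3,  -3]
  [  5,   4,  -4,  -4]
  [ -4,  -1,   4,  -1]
dim(Col(A)) = 3

Row reduce:
R2 → R2 - (5/3)·R1
R3 → R3 + (4/3)·R1
R3 → R3 + (13/8)·R2
REF = 
  [    3,     4,    -3,    -3]
  [    0,  -8/3,     1,     1]
  [    0,     0,  13/8, -27/8]
Pivot columns: 1, 2, 3 → 3 pivots.
dim(Col(A)) = number of pivot columns = 3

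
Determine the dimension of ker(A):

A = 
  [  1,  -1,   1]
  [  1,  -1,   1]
nullity(A) = 2

Row reduce:
R2 → R2 - (1)·R1
REF = 
  [  1,  -1,   1]
  [  0,   0,   0]
Pivot columns: 1 → 1 pivot.
rank(A) = 1, so nullity(A) = 3 - 1 = 2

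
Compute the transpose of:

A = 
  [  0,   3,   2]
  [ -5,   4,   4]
Aᵀ = 
  [  0,  -5]
  [  3,   4]
  [  2,   4]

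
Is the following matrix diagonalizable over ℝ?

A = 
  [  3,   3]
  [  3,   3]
Yes

tr(A) = 6, det(A) = 0
Characteristic polynomial: λ² - tr(A)λ + det(A) = λ² - 6λ
λ² - 6λ = λ(λ - 6)
Eigenvalues: 6, 0
λ=0: alg. mult. = 1, geom. mult. = 2 - rank(A - (0)I) = 2 - 1 = 1
λ=6: alg. mult. = 1, geom. mult. = 2 - rank(A - (6)I) = 2 - 1 = 1
Sum of geometric multiplicities equals n, so A has n independent eigenvectors.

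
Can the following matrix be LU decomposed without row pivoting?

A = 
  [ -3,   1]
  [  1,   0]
Yes.
A[1,1] = -3 ≠ 0, so Gaussian elimination proceeds without a row swap: multiplier ℓ₂₁ = (1)/(-3) = -1/3, and U[2,2] = 0 - (-1/3)(1) = 1/3.
L = 
  [   1,    0]
  [-1/3,    1]
U = 
  [ -3,   1]
  [  0, 1/3]
Check row 2 of LU: [(-1/3)(-3), (-1/3)(1) + (1/3)] = [1, 0] = row 2 of A ✓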